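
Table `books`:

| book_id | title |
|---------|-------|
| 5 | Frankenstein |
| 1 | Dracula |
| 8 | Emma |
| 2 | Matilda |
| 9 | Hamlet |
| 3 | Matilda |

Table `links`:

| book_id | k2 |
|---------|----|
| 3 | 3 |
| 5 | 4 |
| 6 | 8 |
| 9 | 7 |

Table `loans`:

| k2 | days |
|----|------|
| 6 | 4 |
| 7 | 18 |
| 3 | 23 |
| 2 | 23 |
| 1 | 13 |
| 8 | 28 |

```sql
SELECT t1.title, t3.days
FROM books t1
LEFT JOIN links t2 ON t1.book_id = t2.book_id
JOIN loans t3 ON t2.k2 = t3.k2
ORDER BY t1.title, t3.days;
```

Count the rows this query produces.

Joins associate left-to-right: books LEFT JOIN links on book_id gives 6 intermediate row(s).
Then INNER JOIN `loans t3` on k2: keep only rows whose t2.k2 appears in t3.
Result: 2 row(s).

2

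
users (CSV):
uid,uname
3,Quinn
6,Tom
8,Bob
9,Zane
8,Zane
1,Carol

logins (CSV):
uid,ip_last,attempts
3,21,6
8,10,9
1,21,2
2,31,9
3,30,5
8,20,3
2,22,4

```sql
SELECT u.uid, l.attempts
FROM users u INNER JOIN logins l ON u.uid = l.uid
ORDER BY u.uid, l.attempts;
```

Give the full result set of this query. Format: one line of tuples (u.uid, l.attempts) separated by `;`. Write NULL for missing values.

(1, 2); (3, 5); (3, 6); (8, 3); (8, 3); (8, 9); (8, 9)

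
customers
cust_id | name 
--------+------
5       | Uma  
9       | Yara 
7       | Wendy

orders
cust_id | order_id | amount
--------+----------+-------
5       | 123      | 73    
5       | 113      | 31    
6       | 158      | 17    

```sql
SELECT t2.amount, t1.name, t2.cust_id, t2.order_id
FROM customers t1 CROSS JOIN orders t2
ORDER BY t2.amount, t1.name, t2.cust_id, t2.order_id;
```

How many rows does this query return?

CROSS JOIN pairs every row of `customers` with every row of `orders`: 3 × 3 = 9 rows.

9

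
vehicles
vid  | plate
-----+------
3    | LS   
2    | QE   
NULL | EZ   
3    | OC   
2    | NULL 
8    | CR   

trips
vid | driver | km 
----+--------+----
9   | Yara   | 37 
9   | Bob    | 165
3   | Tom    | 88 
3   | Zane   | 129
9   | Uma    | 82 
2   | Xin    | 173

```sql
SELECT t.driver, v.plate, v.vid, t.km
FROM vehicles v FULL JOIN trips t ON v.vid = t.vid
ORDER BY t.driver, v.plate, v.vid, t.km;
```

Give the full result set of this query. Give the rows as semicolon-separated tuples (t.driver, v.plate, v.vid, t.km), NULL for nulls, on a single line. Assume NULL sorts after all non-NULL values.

(Bob, NULL, NULL, 165); (Tom, LS, 3, 88); (Tom, OC, 3, 88); (Uma, NULL, NULL, 82); (Xin, QE, 2, 173); (Xin, NULL, 2, 173); (Yara, NULL, NULL, 37); (Zane, LS, 3, 129); (Zane, OC, 3, 129); (NULL, CR, 8, NULL); (NULL, EZ, NULL, NULL)

FULL OUTER JOIN keeps every row from both sides; unmatched rows get NULL for the other side's columns.
Matching on v.vid = t.vid. A NULL in a compared column never satisfies the condition.
- v[0] vid=3 → 2 match(es) in t → 2 row(s).
- v[1] vid=2 → 1 match(es) in t → 1 row(s).
- v[2] vid=NULL → no match; kept with NULLs on the t side.
- v[3] vid=3 → 2 match(es) in t → 2 row(s).
- v[4] vid=2 → 1 match(es) in t → 1 row(s).
- v[5] vid=8 → no match; kept with NULLs on the t side.
- 3 t row(s) had no v match → kept, v columns NULL.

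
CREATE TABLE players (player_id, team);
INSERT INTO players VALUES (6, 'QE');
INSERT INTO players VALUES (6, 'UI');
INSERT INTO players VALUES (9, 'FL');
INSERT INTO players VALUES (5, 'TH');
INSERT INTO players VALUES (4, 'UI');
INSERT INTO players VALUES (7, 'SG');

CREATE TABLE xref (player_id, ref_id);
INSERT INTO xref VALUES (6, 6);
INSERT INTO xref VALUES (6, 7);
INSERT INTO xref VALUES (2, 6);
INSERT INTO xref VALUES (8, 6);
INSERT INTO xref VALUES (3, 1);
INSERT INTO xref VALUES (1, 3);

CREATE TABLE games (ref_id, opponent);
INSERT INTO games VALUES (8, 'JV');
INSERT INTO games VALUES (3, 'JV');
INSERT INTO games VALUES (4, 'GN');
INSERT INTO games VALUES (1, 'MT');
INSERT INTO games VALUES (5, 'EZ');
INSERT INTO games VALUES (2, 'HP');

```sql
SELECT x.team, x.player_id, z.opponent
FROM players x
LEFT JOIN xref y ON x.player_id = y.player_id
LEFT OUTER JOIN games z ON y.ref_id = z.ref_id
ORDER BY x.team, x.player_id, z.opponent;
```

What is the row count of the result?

Evaluate left to right. First `players x LEFT JOIN xref y` on player_id: 8 row(s).
Then LEFT JOIN `games z` on ref_id: each of those 8 rows is kept; rows whose y.ref_id has no match in z get NULL for z's columns.
Result: 8 row(s).

8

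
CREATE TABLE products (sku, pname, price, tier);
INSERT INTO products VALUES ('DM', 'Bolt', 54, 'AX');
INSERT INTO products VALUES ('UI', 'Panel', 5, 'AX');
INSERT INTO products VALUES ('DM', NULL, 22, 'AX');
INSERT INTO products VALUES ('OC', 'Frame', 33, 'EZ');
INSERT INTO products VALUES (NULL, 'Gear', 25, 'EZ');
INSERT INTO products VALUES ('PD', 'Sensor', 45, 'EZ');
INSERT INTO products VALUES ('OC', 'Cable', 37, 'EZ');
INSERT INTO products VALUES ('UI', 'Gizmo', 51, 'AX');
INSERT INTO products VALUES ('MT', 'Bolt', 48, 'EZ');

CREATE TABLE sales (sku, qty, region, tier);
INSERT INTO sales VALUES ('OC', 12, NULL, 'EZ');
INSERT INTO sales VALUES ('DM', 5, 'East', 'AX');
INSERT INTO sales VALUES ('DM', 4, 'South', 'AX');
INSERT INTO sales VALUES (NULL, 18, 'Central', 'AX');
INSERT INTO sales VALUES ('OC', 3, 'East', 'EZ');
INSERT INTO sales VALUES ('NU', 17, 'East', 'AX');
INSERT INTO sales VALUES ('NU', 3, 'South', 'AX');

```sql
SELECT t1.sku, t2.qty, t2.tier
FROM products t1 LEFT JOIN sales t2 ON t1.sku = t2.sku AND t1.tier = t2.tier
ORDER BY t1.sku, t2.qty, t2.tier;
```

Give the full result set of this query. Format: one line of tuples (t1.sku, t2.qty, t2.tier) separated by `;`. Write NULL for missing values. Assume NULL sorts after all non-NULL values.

(DM, 4, AX); (DM, 4, AX); (DM, 5, AX); (DM, 5, AX); (MT, NULL, NULL); (OC, 3, EZ); (OC, 3, EZ); (OC, 12, EZ); (OC, 12, EZ); (PD, NULL, NULL); (UI, NULL, NULL); (UI, NULL, NULL); (NULL, NULL, NULL)

LEFT JOIN keeps every row from `products`; unmatched rows get NULL for `sales`'s columns.
Matching on t1.sku = t2.sku AND t1.tier = t2.tier. A NULL in a compared column never satisfies the condition.
- t1[0] sku=DM, tier=AX → 2 match(es) in t2 → 2 row(s).
- t1[1] sku=UI, tier=AX → no match; kept with NULLs on the t2 side.
- t1[2] sku=DM, tier=AX → 2 match(es) in t2 → 2 row(s).
- t1[3] sku=OC, tier=EZ → 2 match(es) in t2 → 2 row(s).
- t1[4] sku=NULL, tier=EZ → no match; kept with NULLs on the t2 side.
- t1[5] sku=PD, tier=EZ → no match; kept with NULLs on the t2 side.
- t1[6] sku=OC, tier=EZ → 2 match(es) in t2 → 2 row(s).
- t1[7] sku=UI, tier=AX → no match; kept with NULLs on the t2 side.
- t1[8] sku=MT, tier=EZ → no match; kept with NULLs on the t2 side.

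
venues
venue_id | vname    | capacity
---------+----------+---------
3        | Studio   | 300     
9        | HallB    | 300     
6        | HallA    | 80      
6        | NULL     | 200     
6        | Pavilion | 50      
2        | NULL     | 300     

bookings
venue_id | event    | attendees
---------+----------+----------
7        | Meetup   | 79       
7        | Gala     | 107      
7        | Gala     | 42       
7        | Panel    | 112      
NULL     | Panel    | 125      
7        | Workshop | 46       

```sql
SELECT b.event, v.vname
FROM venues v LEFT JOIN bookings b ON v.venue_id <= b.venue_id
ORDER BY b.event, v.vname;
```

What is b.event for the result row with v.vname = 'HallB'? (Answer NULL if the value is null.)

LEFT JOIN keeps every row from `venues`; unmatched rows get NULL for `bookings`'s columns.
Matching on v.venue_id <= b.venue_id. A NULL in a compared column never satisfies the condition.
Matched pairs: 25; unmatched v rows kept: 1.

NULL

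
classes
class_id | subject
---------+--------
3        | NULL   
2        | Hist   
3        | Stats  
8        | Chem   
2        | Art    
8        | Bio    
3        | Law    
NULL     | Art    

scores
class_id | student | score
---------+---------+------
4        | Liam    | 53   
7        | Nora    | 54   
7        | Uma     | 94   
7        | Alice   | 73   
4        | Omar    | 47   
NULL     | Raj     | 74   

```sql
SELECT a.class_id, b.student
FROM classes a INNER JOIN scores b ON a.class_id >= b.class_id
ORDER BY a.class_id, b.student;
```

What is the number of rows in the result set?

INNER JOIN keeps only pairs where the ON condition holds.
Matching on a.class_id >= b.class_id. A NULL in a compared column never satisfies the condition.
Matched pairs: 10.
Total: 10 rows.

10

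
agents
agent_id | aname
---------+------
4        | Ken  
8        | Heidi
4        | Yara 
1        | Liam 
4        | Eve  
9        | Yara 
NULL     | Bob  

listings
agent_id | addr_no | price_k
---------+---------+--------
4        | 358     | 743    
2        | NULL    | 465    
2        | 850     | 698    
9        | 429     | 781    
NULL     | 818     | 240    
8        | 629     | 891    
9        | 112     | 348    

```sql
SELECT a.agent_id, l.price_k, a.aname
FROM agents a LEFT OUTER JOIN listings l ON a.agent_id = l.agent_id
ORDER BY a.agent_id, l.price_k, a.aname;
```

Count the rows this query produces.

8

LEFT JOIN keeps every row from `agents`; unmatched rows get NULL for `listings`'s columns.
Matching on a.agent_id = l.agent_id. A NULL in a compared column never satisfies the condition.
Matched pairs: 6; unmatched a rows kept: 2.
Total: 6 matched + 2 padded = 8 rows.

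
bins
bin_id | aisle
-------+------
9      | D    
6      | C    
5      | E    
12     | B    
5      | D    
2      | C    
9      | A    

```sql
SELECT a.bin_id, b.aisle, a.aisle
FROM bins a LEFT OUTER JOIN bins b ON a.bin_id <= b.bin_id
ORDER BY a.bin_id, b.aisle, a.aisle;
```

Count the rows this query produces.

LEFT JOIN keeps every row from `bins a`; unmatched rows get NULL for `bins b`'s columns.
Matching on a.bin_id <= b.bin_id.
Matched pairs: 30; unmatched a rows kept: 0.
Total: 30 rows.

30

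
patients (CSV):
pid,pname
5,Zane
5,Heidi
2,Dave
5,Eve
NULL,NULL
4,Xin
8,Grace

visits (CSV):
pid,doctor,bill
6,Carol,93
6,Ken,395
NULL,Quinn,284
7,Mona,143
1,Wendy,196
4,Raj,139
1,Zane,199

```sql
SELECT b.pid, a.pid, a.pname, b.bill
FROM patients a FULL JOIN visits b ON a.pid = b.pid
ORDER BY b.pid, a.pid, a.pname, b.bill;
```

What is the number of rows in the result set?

13

FULL OUTER JOIN keeps every row from both sides; unmatched rows get NULL for the other side's columns.
Matching on a.pid = b.pid. A NULL in a compared column never satisfies the condition.
Matched pairs: 1; unmatched a rows kept: 6; unmatched b rows kept: 6.
Total: 1 matched + 12 padded = 13 rows.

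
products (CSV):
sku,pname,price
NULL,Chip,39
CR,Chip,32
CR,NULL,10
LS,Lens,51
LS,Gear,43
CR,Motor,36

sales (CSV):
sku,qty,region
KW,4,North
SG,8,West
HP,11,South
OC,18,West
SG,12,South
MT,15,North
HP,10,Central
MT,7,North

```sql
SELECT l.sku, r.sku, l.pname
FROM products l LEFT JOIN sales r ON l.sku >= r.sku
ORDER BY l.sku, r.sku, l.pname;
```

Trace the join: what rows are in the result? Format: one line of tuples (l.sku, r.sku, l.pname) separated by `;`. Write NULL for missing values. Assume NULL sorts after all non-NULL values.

(CR, NULL, Chip); (CR, NULL, Motor); (CR, NULL, NULL); (LS, HP, Gear); (LS, HP, Gear); (LS, HP, Lens); (LS, HP, Lens); (LS, KW, Gear); (LS, KW, Lens); (NULL, NULL, Chip)

LEFT JOIN keeps every row from `products`; unmatched rows get NULL for `sales`'s columns.
Matching on l.sku >= r.sku. A NULL in a compared column never satisfies the condition.
- l[0] sku=NULL → no match; kept with NULLs on the r side.
- l[1] sku=CR → no match; kept with NULLs on the r side.
- l[2] sku=CR → no match; kept with NULLs on the r side.
- l[3] sku=LS → 3 match(es) in r → 3 row(s).
- l[4] sku=LS → 3 match(es) in r → 3 row(s).
- l[5] sku=CR → no match; kept with NULLs on the r side.
After projecting and ordering:
l.sku | r.sku | l.pname
CR | NULL | Chip
CR | NULL | Motor
CR | NULL | NULL
LS | HP | Gear
LS | HP | Gear
LS | HP | Lens
LS | HP | Lens
LS | KW | Gear
LS | KW | Lens
NULL | NULL | Chip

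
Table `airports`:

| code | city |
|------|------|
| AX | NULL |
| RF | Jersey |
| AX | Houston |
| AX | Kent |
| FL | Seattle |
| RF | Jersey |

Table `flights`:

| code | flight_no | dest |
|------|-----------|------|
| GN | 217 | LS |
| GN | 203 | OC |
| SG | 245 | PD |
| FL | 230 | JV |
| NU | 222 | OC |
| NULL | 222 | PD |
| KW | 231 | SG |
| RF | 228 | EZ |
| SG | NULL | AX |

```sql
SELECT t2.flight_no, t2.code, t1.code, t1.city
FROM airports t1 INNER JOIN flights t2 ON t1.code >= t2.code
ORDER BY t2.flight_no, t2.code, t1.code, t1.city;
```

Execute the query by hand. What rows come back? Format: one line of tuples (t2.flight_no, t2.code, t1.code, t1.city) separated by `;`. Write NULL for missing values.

(203, GN, RF, Jersey); (203, GN, RF, Jersey); (217, GN, RF, Jersey); (217, GN, RF, Jersey); (222, NU, RF, Jersey); (222, NU, RF, Jersey); (228, RF, RF, Jersey); (228, RF, RF, Jersey); (230, FL, FL, Seattle); (230, FL, RF, Jersey); (230, FL, RF, Jersey); (231, KW, RF, Jersey); (231, KW, RF, Jersey)

INNER JOIN keeps only pairs where the ON condition holds.
Matching on t1.code >= t2.code. A NULL in a compared column never satisfies the condition.
- t1[0] code=AX → no match; dropped.
- t1[1] code=RF → 6 match(es) in t2 → 6 row(s).
- t1[2] code=AX → no match; dropped.
- t1[3] code=AX → no match; dropped.
- t1[4] code=FL → 1 match(es) in t2 → 1 row(s).
- t1[5] code=RF → 6 match(es) in t2 → 6 row(s).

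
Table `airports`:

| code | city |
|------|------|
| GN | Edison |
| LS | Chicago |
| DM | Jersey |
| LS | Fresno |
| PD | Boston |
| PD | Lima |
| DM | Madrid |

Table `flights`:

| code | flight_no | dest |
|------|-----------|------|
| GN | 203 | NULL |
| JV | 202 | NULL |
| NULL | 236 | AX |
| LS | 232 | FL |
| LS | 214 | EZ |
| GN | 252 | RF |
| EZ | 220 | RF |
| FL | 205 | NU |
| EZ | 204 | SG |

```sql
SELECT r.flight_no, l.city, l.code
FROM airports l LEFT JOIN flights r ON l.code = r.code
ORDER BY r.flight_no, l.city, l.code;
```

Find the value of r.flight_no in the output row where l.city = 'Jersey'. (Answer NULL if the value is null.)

NULL

LEFT JOIN keeps every row from `airports`; unmatched rows get NULL for `flights`'s columns.
Matching on l.code = r.code. A NULL in a compared column never satisfies the condition.
- l (code=GN) pairs with 2 row(s) of r.
- l (code=LS) pairs with 2 row(s) of r.
- l (code=DM) has no partner → padded with NULL.
- l (code=LS) pairs with 2 row(s) of r.
- l (code=PD) has no partner → padded with NULL.
- l (code=PD) has no partner → padded with NULL.
- l (code=DM) has no partner → padded with NULL.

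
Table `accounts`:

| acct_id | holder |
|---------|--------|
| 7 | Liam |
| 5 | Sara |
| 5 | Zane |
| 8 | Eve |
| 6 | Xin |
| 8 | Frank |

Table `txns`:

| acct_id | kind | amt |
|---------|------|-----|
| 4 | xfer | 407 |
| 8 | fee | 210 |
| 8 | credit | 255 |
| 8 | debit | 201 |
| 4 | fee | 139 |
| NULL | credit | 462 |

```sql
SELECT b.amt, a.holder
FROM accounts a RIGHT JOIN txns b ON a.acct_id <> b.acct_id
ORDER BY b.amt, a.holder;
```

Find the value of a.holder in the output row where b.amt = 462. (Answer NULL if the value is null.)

NULL

RIGHT JOIN keeps every row from `txns`; unmatched rows get NULL for `accounts`'s columns.
Matching on a.acct_id <> b.acct_id. A NULL in a compared column never satisfies the condition.
- a row (acct_id=7): matches 5 b row(s) → 5 output row(s).
- a row (acct_id=5): matches 5 b row(s) → 5 output row(s).
- a row (acct_id=5): matches 5 b row(s) → 5 output row(s).
- a row (acct_id=8): matches 2 b row(s) → 2 output row(s).
- a row (acct_id=6): matches 5 b row(s) → 5 output row(s).
- a row (acct_id=8): matches 2 b row(s) → 2 output row(s).
- plus 1 unmatched b row(s), each kept with NULL a columns.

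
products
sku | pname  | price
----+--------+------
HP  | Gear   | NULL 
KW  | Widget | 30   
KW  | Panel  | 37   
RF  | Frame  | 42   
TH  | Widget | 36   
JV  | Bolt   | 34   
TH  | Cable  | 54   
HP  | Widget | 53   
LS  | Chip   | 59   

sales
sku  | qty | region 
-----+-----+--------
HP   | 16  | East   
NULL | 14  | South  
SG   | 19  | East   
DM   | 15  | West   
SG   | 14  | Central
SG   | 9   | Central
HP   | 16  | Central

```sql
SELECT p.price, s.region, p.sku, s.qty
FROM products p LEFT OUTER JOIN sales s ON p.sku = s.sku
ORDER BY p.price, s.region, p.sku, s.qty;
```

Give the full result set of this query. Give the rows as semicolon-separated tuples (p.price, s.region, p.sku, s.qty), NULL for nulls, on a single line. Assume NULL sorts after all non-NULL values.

(30, NULL, KW, NULL); (34, NULL, JV, NULL); (36, NULL, TH, NULL); (37, NULL, KW, NULL); (42, NULL, RF, NULL); (53, Central, HP, 16); (53, East, HP, 16); (54, NULL, TH, NULL); (59, NULL, LS, NULL); (NULL, Central, HP, 16); (NULL, East, HP, 16)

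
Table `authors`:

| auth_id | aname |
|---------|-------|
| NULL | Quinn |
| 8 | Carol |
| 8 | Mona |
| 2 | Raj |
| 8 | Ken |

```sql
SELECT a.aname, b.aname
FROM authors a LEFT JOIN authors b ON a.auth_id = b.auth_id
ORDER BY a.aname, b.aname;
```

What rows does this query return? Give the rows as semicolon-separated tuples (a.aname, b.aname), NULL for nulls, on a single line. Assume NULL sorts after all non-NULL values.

LEFT JOIN keeps every row from `authors a`; unmatched rows get NULL for `authors b`'s columns.
Matching on a.auth_id = b.auth_id. A NULL in a compared column never satisfies the condition.
- a[0] auth_id=NULL → no match; kept with NULLs on the b side.
- a[1] auth_id=8 → 3 match(es) in b → 3 row(s).
- a[2] auth_id=8 → 3 match(es) in b → 3 row(s).
- a[3] auth_id=2 → 1 match(es) in b → 1 row(s).
- a[4] auth_id=8 → 3 match(es) in b → 3 row(s).

(Carol, Carol); (Carol, Ken); (Carol, Mona); (Ken, Carol); (Ken, Ken); (Ken, Mona); (Mona, Carol); (Mona, Ken); (Mona, Mona); (Quinn, NULL); (Raj, Raj)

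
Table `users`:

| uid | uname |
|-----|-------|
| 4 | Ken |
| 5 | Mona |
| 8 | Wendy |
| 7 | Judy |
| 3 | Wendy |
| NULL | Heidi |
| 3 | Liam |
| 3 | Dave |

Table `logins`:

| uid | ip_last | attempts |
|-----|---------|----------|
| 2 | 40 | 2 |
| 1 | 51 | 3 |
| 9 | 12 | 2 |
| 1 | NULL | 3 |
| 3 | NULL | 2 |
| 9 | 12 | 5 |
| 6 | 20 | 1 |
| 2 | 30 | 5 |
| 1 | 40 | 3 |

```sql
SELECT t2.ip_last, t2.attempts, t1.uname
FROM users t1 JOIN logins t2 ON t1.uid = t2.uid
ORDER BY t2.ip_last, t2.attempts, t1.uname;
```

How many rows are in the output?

3

INNER JOIN keeps only pairs where the ON condition holds.
Matching on t1.uid = t2.uid. A NULL in a compared column never satisfies the condition.
- t1 (uid=4) has no partner → excluded.
- t1 (uid=5) has no partner → excluded.
- t1 (uid=8) has no partner → excluded.
- t1 (uid=7) has no partner → excluded.
- t1 (uid=3) pairs with 1 row(s) of t2.
- t1 (uid=NULL) has no partner → excluded.
- t1 (uid=3) pairs with 1 row(s) of t2.
- t1 (uid=3) pairs with 1 row(s) of t2.
Total: 3 rows.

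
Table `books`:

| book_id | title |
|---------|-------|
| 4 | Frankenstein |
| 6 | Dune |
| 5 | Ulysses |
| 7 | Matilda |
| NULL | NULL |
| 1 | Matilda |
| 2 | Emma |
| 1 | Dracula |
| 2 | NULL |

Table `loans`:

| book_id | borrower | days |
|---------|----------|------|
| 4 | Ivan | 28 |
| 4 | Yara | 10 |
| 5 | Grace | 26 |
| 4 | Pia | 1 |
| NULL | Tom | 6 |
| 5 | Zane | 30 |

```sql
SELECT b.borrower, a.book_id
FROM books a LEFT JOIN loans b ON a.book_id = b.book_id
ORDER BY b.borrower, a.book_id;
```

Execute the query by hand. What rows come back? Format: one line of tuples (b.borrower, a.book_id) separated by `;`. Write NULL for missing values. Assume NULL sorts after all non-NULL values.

(Grace, 5); (Ivan, 4); (Pia, 4); (Yara, 4); (Zane, 5); (NULL, 1); (NULL, 1); (NULL, 2); (NULL, 2); (NULL, 6); (NULL, 7); (NULL, NULL)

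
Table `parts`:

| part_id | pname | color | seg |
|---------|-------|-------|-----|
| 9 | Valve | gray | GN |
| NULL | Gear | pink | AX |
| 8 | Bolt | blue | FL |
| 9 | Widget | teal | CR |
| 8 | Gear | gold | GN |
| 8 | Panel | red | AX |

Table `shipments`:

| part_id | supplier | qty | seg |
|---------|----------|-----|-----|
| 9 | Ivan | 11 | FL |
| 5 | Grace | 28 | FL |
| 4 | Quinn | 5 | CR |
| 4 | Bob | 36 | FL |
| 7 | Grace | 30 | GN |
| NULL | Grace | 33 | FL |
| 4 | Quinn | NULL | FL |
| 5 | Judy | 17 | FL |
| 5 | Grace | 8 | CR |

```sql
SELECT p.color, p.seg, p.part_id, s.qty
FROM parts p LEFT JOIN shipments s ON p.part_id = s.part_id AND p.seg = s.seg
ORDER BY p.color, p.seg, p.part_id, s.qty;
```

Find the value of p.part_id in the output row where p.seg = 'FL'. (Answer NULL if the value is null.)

LEFT JOIN keeps every row from `parts`; unmatched rows get NULL for `shipments`'s columns.
Matching on p.part_id = s.part_id AND p.seg = s.seg. A NULL in a compared column never satisfies the condition.
Matched pairs: 0; unmatched p rows kept: 6.

8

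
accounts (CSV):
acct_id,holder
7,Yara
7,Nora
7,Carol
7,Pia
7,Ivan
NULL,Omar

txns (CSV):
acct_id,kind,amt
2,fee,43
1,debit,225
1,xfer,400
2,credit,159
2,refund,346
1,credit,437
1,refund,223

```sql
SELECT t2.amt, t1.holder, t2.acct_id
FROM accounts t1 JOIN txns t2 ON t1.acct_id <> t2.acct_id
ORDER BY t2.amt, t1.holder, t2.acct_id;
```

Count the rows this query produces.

INNER JOIN keeps only pairs where the ON condition holds.
Matching on t1.acct_id <> t2.acct_id. A NULL in a compared column never satisfies the condition.
- t1 row (acct_id=7): matches 7 t2 row(s) → 7 output row(s).
- t1 row (acct_id=7): matches 7 t2 row(s) → 7 output row(s).
- t1 row (acct_id=7): matches 7 t2 row(s) → 7 output row(s).
- t1 row (acct_id=7): matches 7 t2 row(s) → 7 output row(s).
- t1 row (acct_id=7): matches 7 t2 row(s) → 7 output row(s).
- t1 row (acct_id=NULL): no match → dropped.
Total: 35 rows.

35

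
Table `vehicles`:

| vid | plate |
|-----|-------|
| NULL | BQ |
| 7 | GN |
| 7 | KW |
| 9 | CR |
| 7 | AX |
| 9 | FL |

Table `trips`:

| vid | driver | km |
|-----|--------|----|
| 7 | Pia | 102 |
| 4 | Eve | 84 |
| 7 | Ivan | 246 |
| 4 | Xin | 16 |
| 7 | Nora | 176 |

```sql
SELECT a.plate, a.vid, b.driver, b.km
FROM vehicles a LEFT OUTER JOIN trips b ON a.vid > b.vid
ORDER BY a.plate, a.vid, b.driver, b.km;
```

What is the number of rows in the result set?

LEFT JOIN keeps every row from `vehicles`; unmatched rows get NULL for `trips`'s columns.
Matching on a.vid > b.vid. A NULL in a compared column never satisfies the condition.
- a (vid=NULL) has no partner → padded with NULL.
- a (vid=7) pairs with 2 row(s) of b.
- a (vid=7) pairs with 2 row(s) of b.
- a (vid=9) pairs with 5 row(s) of b.
- a (vid=7) pairs with 2 row(s) of b.
- a (vid=9) pairs with 5 row(s) of b.
Total: 16 matched + 1 padded = 17 rows.

17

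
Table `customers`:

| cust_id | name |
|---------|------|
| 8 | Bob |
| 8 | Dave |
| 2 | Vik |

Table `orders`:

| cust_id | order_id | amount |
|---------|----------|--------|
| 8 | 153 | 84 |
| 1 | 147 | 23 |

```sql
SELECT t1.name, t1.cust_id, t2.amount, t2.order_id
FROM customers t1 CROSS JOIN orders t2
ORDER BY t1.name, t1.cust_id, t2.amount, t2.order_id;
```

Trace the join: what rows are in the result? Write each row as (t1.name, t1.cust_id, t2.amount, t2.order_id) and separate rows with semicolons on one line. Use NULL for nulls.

CROSS JOIN pairs every row of `customers` with every row of `orders`: 3 × 2 = 6 rows.
After projecting and ordering:
t1.name | t1.cust_id | t2.amount | t2.order_id
Bob | 8 | 23 | 147
Bob | 8 | 84 | 153
Dave | 8 | 23 | 147
Dave | 8 | 84 | 153
Vik | 2 | 23 | 147
Vik | 2 | 84 | 153

(Bob, 8, 23, 147); (Bob, 8, 84, 153); (Dave, 8, 23, 147); (Dave, 8, 84, 153); (Vik, 2, 23, 147); (Vik, 2, 84, 153)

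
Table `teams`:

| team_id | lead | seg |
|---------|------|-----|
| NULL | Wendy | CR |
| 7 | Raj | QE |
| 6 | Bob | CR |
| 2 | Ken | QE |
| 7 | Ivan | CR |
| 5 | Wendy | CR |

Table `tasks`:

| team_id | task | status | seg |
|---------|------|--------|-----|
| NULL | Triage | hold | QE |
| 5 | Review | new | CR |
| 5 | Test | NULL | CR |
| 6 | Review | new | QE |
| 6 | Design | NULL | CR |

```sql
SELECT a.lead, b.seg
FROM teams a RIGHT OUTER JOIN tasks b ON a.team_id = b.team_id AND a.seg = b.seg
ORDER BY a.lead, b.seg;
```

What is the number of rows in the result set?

5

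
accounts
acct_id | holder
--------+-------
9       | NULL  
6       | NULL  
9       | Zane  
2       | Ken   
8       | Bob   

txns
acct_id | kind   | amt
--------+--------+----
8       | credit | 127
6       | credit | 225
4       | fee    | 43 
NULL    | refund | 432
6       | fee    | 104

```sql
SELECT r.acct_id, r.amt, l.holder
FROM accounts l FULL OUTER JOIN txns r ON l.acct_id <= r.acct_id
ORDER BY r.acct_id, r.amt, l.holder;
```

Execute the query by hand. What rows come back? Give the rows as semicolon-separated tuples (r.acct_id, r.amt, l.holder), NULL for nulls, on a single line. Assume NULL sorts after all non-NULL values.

FULL OUTER JOIN keeps every row from both sides; unmatched rows get NULL for the other side's columns.
Matching on l.acct_id <= r.acct_id. A NULL in a compared column never satisfies the condition.
- l row (acct_id=9): no match → kept, r columns NULL.
- l row (acct_id=6): matches 3 r row(s) → 3 output row(s).
- l row (acct_id=9): no match → kept, r columns NULL.
- l row (acct_id=2): matches 4 r row(s) → 4 output row(s).
- l row (acct_id=8): matches 1 r row(s) → 1 output row(s).
- plus 1 unmatched r row(s), each kept with NULL l columns.

(4, 43, Ken); (6, 104, Ken); (6, 104, NULL); (6, 225, Ken); (6, 225, NULL); (8, 127, Bob); (8, 127, Ken); (8, 127, NULL); (NULL, 432, NULL); (NULL, NULL, Zane); (NULL, NULL, NULL)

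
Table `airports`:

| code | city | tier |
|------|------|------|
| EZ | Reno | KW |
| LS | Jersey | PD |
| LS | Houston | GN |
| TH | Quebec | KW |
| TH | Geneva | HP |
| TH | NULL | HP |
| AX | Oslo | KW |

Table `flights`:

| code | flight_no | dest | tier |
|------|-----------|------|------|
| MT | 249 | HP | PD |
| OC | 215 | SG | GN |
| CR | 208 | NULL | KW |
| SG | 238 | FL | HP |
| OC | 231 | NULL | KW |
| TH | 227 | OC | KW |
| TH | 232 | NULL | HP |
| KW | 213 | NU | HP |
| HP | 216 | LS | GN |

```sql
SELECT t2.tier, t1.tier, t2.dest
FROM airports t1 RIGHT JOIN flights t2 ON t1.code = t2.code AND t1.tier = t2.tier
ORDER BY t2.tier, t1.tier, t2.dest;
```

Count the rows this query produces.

RIGHT JOIN keeps every row from `flights`; unmatched rows get NULL for `airports`'s columns.
Matching on t1.code = t2.code AND t1.tier = t2.tier.
- t1[0] code=EZ, tier=KW → no match.
- t1[1] code=LS, tier=PD → no match.
- t1[2] code=LS, tier=GN → no match.
- t1[3] code=TH, tier=KW → 1 match(es) in t2 → 1 row(s).
- t1[4] code=TH, tier=HP → 1 match(es) in t2 → 1 row(s).
- t1[5] code=TH, tier=HP → 1 match(es) in t2 → 1 row(s).
- t1[6] code=AX, tier=KW → no match.
- 7 t2 row(s) had no t1 match → kept, t1 columns NULL.
Total: 3 matched + 7 padded = 10 rows.

10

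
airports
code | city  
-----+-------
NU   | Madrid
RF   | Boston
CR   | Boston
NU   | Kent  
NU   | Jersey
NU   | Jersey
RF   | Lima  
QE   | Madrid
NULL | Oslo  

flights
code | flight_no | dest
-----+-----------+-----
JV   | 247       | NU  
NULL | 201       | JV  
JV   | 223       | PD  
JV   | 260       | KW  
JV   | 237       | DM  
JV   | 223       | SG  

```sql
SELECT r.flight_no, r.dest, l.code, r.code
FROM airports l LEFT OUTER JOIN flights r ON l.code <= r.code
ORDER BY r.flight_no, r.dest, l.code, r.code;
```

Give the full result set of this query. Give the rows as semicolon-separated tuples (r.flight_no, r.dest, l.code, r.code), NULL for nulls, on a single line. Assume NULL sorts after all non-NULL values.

LEFT JOIN keeps every row from `airports`; unmatched rows get NULL for `flights`'s columns.
Matching on l.code <= r.code. A NULL in a compared column never satisfies the condition.
Matched pairs: 5; unmatched l rows kept: 8.

(223, PD, CR, JV); (223, SG, CR, JV); (237, DM, CR, JV); (247, NU, CR, JV); (260, KW, CR, JV); (NULL, NULL, NU, NULL); (NULL, NULL, NU, NULL); (NULL, NULL, NU, NULL); (NULL, NULL, NU, NULL); (NULL, NULL, QE, NULL); (NULL, NULL, RF, NULL); (NULL, NULL, RF, NULL); (NULL, NULL, NULL, NULL)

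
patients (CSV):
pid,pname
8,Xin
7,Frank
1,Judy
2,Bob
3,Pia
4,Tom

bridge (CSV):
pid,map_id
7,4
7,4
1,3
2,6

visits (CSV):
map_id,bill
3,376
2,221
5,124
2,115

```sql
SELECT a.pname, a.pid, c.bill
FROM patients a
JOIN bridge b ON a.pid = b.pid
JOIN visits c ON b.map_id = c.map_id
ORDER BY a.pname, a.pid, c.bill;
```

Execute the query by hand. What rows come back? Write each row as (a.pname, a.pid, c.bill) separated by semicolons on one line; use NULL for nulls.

(Judy, 1, 376)

Evaluate left to right. First `patients a INNER JOIN bridge b` on pid: 4 row(s).
Then INNER JOIN `visits c` on map_id: keep only rows whose b.map_id appears in c.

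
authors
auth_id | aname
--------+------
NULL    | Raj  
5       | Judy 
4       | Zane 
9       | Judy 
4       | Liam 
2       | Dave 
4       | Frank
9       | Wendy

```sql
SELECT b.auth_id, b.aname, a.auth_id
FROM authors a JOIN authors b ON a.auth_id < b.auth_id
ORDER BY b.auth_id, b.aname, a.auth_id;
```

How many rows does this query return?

INNER JOIN keeps only pairs where the ON condition holds.
Matching on a.auth_id < b.auth_id. A NULL in a compared column never satisfies the condition.
- a[0] auth_id=NULL → no match; dropped.
- a[1] auth_id=5 → 2 match(es) in b → 2 row(s).
- a[2] auth_id=4 → 3 match(es) in b → 3 row(s).
- a[3] auth_id=9 → no match; dropped.
- a[4] auth_id=4 → 3 match(es) in b → 3 row(s).
- a[5] auth_id=2 → 6 match(es) in b → 6 row(s).
- a[6] auth_id=4 → 3 match(es) in b → 3 row(s).
- a[7] auth_id=9 → no match; dropped.
Total: 17 rows.

17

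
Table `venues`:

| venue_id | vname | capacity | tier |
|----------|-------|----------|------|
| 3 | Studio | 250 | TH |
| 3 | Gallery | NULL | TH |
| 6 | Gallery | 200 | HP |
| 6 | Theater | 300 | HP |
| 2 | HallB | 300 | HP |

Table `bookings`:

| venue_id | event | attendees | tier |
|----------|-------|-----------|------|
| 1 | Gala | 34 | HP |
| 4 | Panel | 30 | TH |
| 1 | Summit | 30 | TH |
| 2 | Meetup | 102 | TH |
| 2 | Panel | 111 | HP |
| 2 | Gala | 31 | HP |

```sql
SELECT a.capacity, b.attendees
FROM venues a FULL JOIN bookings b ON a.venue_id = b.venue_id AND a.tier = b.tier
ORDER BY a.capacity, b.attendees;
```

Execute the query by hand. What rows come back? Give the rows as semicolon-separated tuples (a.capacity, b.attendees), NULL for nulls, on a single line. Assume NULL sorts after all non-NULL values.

(200, NULL); (250, NULL); (300, 31); (300, 111); (300, NULL); (NULL, 30); (NULL, 30); (NULL, 34); (NULL, 102); (NULL, NULL)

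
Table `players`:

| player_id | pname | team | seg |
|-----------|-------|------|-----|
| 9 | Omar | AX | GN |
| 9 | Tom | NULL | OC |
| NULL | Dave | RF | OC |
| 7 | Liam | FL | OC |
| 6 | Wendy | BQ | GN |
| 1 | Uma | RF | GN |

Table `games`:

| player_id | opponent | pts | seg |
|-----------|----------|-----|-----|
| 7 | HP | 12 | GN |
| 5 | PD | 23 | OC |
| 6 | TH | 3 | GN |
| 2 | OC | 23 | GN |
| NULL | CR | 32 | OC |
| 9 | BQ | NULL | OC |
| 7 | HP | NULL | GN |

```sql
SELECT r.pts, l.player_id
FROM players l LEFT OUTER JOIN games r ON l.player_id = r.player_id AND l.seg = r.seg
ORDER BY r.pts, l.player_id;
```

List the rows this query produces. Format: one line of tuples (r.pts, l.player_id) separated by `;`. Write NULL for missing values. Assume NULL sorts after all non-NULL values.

(3, 6); (NULL, 1); (NULL, 7); (NULL, 9); (NULL, 9); (NULL, NULL)

LEFT JOIN keeps every row from `players`; unmatched rows get NULL for `games`'s columns.
Matching on l.player_id = r.player_id AND l.seg = r.seg. A NULL in a compared column never satisfies the condition.
Matched pairs: 2; unmatched l rows kept: 4.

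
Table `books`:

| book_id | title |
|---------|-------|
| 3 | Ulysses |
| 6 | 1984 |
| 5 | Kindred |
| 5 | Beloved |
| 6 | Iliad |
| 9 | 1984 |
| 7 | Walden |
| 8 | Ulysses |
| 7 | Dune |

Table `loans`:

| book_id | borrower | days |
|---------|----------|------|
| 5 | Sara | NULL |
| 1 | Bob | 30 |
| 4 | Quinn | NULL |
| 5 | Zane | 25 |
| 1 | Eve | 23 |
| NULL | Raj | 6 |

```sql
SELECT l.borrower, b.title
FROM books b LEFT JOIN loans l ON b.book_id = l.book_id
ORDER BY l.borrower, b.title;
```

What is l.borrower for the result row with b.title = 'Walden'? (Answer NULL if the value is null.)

NULL

LEFT JOIN keeps every row from `books`; unmatched rows get NULL for `loans`'s columns.
Matching on b.book_id = l.book_id. A NULL in a compared column never satisfies the condition.
- book_id=3: no l row matches, row kept with l columns NULL.
- book_id=6: no l row matches, row kept with l columns NULL.
- book_id=5: 2 matching l row(s), so 2 row(s) emitted.
- book_id=5: 2 matching l row(s), so 2 row(s) emitted.
- book_id=6: no l row matches, row kept with l columns NULL.
- book_id=9: no l row matches, row kept with l columns NULL.
- book_id=7: no l row matches, row kept with l columns NULL.
- book_id=8: no l row matches, row kept with l columns NULL.
- book_id=7: no l row matches, row kept with l columns NULL.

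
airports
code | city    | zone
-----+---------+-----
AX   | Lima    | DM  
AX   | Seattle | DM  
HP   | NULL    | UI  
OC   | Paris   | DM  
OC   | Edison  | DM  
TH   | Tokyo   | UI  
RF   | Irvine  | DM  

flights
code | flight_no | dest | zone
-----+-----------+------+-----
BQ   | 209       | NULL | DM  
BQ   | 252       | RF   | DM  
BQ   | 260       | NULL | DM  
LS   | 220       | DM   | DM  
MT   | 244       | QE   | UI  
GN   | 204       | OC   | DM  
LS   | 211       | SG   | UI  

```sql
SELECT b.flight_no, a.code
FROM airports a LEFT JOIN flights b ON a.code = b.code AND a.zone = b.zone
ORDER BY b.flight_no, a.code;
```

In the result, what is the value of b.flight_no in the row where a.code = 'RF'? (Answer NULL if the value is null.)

NULL

LEFT JOIN keeps every row from `airports`; unmatched rows get NULL for `flights`'s columns.
Matching on a.code = b.code AND a.zone = b.zone.
Matched pairs: 0; unmatched a rows kept: 7.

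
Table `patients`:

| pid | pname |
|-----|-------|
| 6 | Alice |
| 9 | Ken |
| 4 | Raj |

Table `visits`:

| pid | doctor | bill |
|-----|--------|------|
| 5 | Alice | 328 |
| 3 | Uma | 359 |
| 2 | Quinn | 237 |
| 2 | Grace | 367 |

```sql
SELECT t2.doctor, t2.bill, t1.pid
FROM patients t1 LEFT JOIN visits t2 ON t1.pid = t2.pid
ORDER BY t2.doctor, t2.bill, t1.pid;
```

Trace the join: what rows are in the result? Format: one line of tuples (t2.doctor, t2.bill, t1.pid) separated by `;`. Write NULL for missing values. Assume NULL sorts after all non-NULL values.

(NULL, NULL, 4); (NULL, NULL, 6); (NULL, NULL, 9)

LEFT JOIN keeps every row from `patients`; unmatched rows get NULL for `visits`'s columns.
Matching on t1.pid = t2.pid.
Matched pairs: 0; unmatched t1 rows kept: 3.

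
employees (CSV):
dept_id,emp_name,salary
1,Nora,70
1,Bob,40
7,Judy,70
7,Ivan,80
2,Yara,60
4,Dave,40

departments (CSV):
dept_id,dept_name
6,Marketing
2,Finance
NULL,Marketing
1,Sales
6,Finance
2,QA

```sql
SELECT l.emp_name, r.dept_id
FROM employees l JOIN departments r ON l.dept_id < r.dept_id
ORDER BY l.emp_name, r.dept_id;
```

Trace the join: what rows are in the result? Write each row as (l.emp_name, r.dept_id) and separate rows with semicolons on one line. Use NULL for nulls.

(Bob, 2); (Bob, 2); (Bob, 6); (Bob, 6); (Dave, 6); (Dave, 6); (Nora, 2); (Nora, 2); (Nora, 6); (Nora, 6); (Yara, 6); (Yara, 6)

INNER JOIN keeps only pairs where the ON condition holds.
Matching on l.dept_id < r.dept_id. A NULL in a compared column never satisfies the condition.
- l (dept_id=1) pairs with 4 row(s) of r.
- l (dept_id=1) pairs with 4 row(s) of r.
- l (dept_id=7) has no partner → excluded.
- l (dept_id=7) has no partner → excluded.
- l (dept_id=2) pairs with 2 row(s) of r.
- l (dept_id=4) pairs with 2 row(s) of r.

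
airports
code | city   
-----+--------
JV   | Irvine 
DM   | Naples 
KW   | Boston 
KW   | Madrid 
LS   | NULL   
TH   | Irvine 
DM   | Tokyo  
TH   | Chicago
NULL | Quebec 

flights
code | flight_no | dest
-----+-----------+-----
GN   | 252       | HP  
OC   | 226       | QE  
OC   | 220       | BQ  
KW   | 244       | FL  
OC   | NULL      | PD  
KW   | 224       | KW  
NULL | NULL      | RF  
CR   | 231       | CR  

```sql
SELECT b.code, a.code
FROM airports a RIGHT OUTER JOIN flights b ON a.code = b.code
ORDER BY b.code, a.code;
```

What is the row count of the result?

10

RIGHT JOIN keeps every row from `flights`; unmatched rows get NULL for `airports`'s columns.
Matching on a.code = b.code. A NULL in a compared column never satisfies the condition.
- a[0] code=JV → no match.
- a[1] code=DM → no match.
- a[2] code=KW → 2 match(es) in b → 2 row(s).
- a[3] code=KW → 2 match(es) in b → 2 row(s).
- a[4] code=LS → no match.
- a[5] code=TH → no match.
- a[6] code=DM → no match.
- a[7] code=TH → no match.
- a[8] code=NULL → no match.
- 6 row(s) from b found no a partner → padded with NULL.
Total: 4 matched + 6 padded = 10 rows.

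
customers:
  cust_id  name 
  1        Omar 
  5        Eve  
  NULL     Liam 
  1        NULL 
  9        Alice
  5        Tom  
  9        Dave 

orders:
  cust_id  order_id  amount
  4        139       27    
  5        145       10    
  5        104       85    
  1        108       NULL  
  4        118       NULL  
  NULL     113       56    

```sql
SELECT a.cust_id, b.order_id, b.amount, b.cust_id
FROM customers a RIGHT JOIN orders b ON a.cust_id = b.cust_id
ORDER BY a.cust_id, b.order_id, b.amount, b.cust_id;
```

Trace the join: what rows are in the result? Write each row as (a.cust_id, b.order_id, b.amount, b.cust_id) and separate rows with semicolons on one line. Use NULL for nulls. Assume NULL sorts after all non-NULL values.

RIGHT JOIN keeps every row from `orders`; unmatched rows get NULL for `customers`'s columns.
Matching on a.cust_id = b.cust_id. A NULL in a compared column never satisfies the condition.
Matched pairs: 6; unmatched b rows kept: 3.

(1, 108, NULL, 1); (1, 108, NULL, 1); (5, 104, 85, 5); (5, 104, 85, 5); (5, 145, 10, 5); (5, 145, 10, 5); (NULL, 113, 56, NULL); (NULL, 118, NULL, 4); (NULL, 139, 27, 4)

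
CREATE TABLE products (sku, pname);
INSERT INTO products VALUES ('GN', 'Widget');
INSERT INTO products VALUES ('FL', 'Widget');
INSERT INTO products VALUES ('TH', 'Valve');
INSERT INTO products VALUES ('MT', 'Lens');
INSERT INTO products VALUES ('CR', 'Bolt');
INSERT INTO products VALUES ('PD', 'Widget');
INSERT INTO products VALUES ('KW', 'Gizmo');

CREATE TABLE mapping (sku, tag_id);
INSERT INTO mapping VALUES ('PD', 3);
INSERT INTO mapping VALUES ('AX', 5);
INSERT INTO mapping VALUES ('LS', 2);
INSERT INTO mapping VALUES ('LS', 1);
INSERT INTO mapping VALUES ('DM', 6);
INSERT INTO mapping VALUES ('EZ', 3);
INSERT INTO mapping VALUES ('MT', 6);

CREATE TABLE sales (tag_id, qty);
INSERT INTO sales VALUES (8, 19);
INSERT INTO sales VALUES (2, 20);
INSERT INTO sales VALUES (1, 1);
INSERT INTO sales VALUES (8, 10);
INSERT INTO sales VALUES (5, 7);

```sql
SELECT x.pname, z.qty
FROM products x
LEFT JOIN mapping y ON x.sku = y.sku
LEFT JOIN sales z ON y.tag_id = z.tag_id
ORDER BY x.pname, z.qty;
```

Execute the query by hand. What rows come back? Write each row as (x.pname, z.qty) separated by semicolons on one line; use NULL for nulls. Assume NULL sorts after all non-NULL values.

Joins associate left-to-right: products LEFT JOIN mapping on sku gives 7 intermediate row(s).
Then LEFT JOIN `sales z` on tag_id: each of those 7 rows is kept; rows whose y.tag_id has no match in z get NULL for z's columns.

(Bolt, NULL); (Gizmo, NULL); (Lens, NULL); (Valve, NULL); (Widget, NULL); (Widget, NULL); (Widget, NULL)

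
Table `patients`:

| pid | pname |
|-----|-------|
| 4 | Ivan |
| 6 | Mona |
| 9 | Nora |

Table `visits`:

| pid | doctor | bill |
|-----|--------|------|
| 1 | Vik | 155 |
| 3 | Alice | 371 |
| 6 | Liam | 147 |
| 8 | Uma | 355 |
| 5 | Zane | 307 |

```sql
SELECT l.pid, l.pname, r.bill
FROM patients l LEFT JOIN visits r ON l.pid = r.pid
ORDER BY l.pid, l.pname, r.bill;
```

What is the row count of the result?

3

LEFT JOIN keeps every row from `patients`; unmatched rows get NULL for `visits`'s columns.
Matching on l.pid = r.pid.
Matched pairs: 1; unmatched l rows kept: 2.
Total: 1 matched + 2 padded = 3 rows.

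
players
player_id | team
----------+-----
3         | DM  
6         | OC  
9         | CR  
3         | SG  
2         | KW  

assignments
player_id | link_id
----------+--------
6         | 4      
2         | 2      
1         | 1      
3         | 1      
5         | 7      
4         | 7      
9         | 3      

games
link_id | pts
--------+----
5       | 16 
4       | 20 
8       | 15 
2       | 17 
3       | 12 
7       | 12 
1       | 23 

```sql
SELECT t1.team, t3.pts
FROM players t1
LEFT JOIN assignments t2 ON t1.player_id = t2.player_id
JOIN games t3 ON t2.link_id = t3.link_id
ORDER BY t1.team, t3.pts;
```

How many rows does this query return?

5

Step 1 — t1 LEFT JOIN t2 on player_id → 5 row(s).
Then INNER JOIN `games t3` on link_id: keep only rows whose t2.link_id appears in t3.
Result: 5 row(s).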